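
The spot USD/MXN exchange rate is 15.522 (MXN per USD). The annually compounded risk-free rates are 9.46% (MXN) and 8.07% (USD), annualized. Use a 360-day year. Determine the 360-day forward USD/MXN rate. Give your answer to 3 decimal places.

By covered interest parity, F = S · (1+r_MXN)^T / (1+r_USD)^T
= 15.522 × 1.094600 / 1.080700 = 15.522 × 1.012862
F = 15.722 MXN per USD

15.722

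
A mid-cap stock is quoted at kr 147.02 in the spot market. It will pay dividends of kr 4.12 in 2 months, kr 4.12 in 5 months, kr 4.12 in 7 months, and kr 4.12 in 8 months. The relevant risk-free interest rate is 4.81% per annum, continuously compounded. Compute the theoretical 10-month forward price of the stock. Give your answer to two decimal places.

kr 136.25

PV(dividends) I = 4.12·e^(−0.0481·2/12) + 4.12·e^(−0.0481·5/12) + 4.12·e^(−0.0481·7/12) + 4.12·e^(−0.0481·8/12)
I = 4.0871 + 4.0383 + 4.0060 + 3.9900 = 16.1214
F = (S − I)·e^(rT) = (147.02 − 16.1214) · e^(0.0481·10/12)
= 130.8986 · e^0.040083 = 130.8986 × 1.040897 = kr 136.25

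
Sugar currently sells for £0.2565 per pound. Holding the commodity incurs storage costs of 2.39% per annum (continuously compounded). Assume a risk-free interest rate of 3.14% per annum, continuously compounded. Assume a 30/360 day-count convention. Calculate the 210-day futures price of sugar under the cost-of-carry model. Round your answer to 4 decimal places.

£0.2649 per pound

Net carry = r + u − y = 0.0314 + 0.0239 − 0.0000 = 0.0553
F = S·e^((r+u−y)T) = 0.2565 · e^(0.0553 × 210/360) = 0.2565 · e^0.032258
= 0.2565 × 1.032784 = £0.2649 per pound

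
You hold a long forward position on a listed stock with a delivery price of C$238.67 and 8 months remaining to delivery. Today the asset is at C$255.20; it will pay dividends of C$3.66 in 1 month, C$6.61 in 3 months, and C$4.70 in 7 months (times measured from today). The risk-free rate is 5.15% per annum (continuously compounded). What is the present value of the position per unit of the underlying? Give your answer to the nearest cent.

C$9.85

PV(remaining dividends) I = 3.66·e^(−0.0515·1/12) + 6.61·e^(−0.0515·3/12) + 4.70·e^(−0.0515·7/12) = 14.7307
Current forward F = (S − I)·e^(rT) = (255.20 − 14.7307)·e^(0.0515·8/12) = 240.4693 × 1.034930 = 248.8689
Value (long) = (F − K)·e^(−rT) = (248.8689 − 238.67) × 0.966249 = 9.8547
Value = C$9.85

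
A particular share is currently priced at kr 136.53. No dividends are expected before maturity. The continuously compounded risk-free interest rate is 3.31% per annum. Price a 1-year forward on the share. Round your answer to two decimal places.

kr 141.12

F = S·e^(rT) = 136.53 · e^(0.0331 × 1)
= 136.53 · e^0.033100 = 136.53 × 1.033654
F = kr 141.12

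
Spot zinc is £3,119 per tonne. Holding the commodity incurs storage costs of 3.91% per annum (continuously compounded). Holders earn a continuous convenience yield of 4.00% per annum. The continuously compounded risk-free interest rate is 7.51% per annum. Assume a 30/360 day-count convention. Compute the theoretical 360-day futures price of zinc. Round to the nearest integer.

£3,359 per tonne

Net carry = r + u − y = 0.0751 + 0.0391 − 0.0400 = 0.0742
F = S·e^((r+u−y)T) = 3119 · e^(0.0742 × 360/360) = 3119 · e^0.074200
= 3119 × 1.077022 = £3,359 per tonne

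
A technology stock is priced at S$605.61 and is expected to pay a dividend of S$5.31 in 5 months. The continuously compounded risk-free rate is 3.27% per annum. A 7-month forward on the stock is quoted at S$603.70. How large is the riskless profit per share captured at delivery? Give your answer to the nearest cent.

PV(dividends) I = 5.31·e^(−0.0327·5/12) = 5.2381
Fair forward F* = (S − I)·e^(rT) = (605.61 − 5.2381)·e^0.019075 = 600.3719 × 1.019258 = 611.9339
Market S$603.70 < fair 611.9339: forward underpriced → reverse cash-and-carry (short the stock, invest proceeds at r, pay the dividends, go long the forward).
Profit at T = |F_mkt − F*| = |603.70 − 611.9339| = S$8.23 per share

S$8.23 per share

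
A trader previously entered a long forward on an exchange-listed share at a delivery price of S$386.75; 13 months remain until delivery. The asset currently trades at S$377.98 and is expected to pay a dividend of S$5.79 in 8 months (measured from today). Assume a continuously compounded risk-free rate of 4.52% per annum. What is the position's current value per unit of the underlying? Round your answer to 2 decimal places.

PV(remaining dividends) I = 5.79·e^(−0.0452·8/12) = 5.6181
Current forward F = (S − I)·e^(rT) = (377.98 − 5.6181)·e^(0.0452·13/12) = 372.3619 × 1.050185 = 391.0489
Value (long) = (F − K)·e^(−rT) = (391.0489 − 386.75) × 0.952213 = 4.0935
Value = S$4.09

S$4.09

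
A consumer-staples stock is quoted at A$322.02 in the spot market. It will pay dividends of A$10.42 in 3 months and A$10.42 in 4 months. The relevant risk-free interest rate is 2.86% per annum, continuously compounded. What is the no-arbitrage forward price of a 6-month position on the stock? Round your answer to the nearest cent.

A$305.69

PV(dividends) I = 10.42·e^(−0.0286·3/12) + 10.42·e^(−0.0286·4/12)
I = 10.3458 + 10.3211 = 20.6669
F = (S − I)·e^(rT) = (322.02 − 20.6669) · e^(0.0286·6/12)
= 301.3531 · e^0.014300 = 301.3531 × 1.014403 = A$305.69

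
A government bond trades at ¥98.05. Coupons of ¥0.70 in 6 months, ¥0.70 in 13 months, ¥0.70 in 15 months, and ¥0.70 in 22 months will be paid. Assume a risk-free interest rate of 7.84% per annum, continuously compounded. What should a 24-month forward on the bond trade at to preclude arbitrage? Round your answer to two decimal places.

¥111.70

PV(coupons) I = 0.70·e^(−0.0784·6/12) + 0.70·e^(−0.0784·13/12) + 0.70·e^(−0.0784·15/12) + 0.70·e^(−0.0784·22/12)
I = 0.6731 + 0.6430 + 0.6347 + 0.6063 = 2.5571
F = (S − I)·e^(rT) = (98.05 − 2.5571) · e^(0.0784·24/12)
= 95.4929 · e^0.156800 = 95.4929 × 1.169762 = ¥111.70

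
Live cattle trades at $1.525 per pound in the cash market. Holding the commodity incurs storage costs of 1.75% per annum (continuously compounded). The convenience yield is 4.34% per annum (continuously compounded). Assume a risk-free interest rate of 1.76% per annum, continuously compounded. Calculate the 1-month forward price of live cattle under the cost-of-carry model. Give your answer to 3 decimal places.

$1.524 per pound

Net carry = r + u − y = 0.0176 + 0.0175 − 0.0434 = -0.0083
F = S·e^((r+u−y)T) = 1.525 · e^(-0.0083 × 1/12) = 1.525 · e^-0.000692
= 1.525 × 0.999308 = $1.524 per pound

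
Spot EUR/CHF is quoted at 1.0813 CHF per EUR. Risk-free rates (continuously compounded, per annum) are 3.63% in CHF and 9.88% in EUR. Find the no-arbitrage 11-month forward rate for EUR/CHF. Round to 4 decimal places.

1.0211

F = S·e^((r_CHF − r_EUR)T) = 1.0813 · e^((0.0363 − 0.0988) × 11/12)
= 1.0813 · e^-0.057292 = 1.0813 × 0.944318
F = 1.0211 CHF per EUR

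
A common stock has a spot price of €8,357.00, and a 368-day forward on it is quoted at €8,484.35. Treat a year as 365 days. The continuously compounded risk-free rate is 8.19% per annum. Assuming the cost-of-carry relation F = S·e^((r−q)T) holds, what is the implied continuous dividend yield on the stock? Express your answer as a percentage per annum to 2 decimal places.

From F = S·e^((r−q)T): (r − q) = ln(F/S)/T
ln(8484.35/8357.00) = ln(1.015239) = 0.015124
(r − q) = 0.015124 / (368/365) = 0.015001
q = r − ln(F/S)/T = 0.0819 − 0.015001 = 0.066899
q = 6.69%

6.69%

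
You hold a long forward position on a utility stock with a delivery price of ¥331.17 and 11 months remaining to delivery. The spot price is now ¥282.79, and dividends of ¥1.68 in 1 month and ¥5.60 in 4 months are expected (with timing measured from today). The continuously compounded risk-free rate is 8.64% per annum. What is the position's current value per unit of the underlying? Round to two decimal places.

PV(remaining dividends) I = 1.68·e^(−0.0864·1/12) + 5.60·e^(−0.0864·4/12) = 7.1090
Current forward F = (S − I)·e^(rT) = (282.79 − 7.1090)·e^(0.0864·11/12) = 275.6810 × 1.082421 = 298.4029
Value (long) = (F − K)·e^(−rT) = (298.4029 − 331.17) × 0.923855 = -30.2720
Value = -¥30.27

-¥30.27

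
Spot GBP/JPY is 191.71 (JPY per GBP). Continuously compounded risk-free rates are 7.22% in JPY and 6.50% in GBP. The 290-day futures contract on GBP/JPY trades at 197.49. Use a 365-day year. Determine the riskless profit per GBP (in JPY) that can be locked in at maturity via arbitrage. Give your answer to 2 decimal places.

Fair futures: F* = S·e^(carry·T), with carry = (r_JPY − r_GBP) = 0.0722 − 0.0650 = 0.0072
F* = 191.71 · e^(0.0072 × 290/365) = 191.71 · e^0.005721 = 191.71 × 1.005737 = 192.8098
Market 197.49 > fair 192.8098: forward overpriced → cash-and-carry (buy spot, short the forward).
At maturity, profit = |F_mkt − F*| = |197.49 − 192.8098| = 4.68 per GBP (in JPY)

4.68 per GBP (in JPY)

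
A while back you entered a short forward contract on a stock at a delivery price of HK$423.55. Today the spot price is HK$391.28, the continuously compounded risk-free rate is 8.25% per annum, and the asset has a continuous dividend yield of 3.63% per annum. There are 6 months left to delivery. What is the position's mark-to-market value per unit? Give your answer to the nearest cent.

HK$22.19

Current fair forward for the remaining 6 months: F = S·e^((r − q)·T), (r − q) = 0.0825 − 0.0363 = 0.0462
F = 391.28 · e^(0.0462 × 6/12) = 391.28 × 1.023369 = 400.4238
Value of long forward = (F − K)·e^(−rT) = (400.4238 − 423.55) · e^(−0.0825·6/12)
= -23.1262 × 0.959589 = -22.19
Short position value = −(long value) = HK$22.19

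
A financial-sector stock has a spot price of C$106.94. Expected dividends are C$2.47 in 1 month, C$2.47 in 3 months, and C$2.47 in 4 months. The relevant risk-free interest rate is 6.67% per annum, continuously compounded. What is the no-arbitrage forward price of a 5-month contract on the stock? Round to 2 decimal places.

C$102.45

PV(dividends) I = 2.47·e^(−0.0667·1/12) + 2.47·e^(−0.0667·3/12) + 2.47·e^(−0.0667·4/12)
I = 2.4563 + 2.4292 + 2.4157 = 7.3012
F = (S − I)·e^(rT) = (106.94 − 7.3012) · e^(0.0667·5/12)
= 99.6388 · e^0.027792 = 99.6388 × 1.028182 = C$102.45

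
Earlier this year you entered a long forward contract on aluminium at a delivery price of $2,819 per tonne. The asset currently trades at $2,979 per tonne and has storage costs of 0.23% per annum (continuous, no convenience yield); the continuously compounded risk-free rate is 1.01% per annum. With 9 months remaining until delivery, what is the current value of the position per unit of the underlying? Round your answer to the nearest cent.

Current fair forward for the remaining 9 months: F = S·e^((r + u)·T), (r + u) = 0.0101 + 0.0023 = 0.0124
F = 2979 · e^(0.0124 × 9/12) = 2979 × 1.00934338 = 3006.8339
Value of long forward = (F − K)·e^(−rT) = (3006.8339 − 2819) · e^(−0.0101·9/12)
= 187.8339 × 0.99245362 = 186.42

$186.42 per tonne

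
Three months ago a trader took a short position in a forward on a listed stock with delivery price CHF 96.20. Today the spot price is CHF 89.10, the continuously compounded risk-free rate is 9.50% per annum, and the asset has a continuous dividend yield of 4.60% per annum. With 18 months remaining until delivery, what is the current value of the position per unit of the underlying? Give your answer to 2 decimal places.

CHF 0.26

Current fair forward for the remaining 18 months: F = S·e^((r − q)·T), (r − q) = 0.0950 − 0.0460 = 0.0490
F = 89.10 · e^(0.0490 × 18/12) = 89.10 × 1.076269 = 95.8956
Value of long forward = (F − K)·e^(−rT) = (95.8956 − 96.20) · e^(−0.0950·18/12)
= -0.3044 × 0.867188 = -0.26
Short position value = −(long value) = CHF 0.26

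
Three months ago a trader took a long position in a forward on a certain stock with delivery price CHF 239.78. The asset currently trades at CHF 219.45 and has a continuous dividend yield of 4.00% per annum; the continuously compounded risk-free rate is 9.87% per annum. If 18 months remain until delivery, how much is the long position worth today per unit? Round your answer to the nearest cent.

Current fair forward for the remaining 18 months: F = S·e^((r − q)·T), (r − q) = 0.0987 − 0.0400 = 0.0587
F = 219.45 · e^(0.0587 × 18/12) = 219.45 × 1.092043 = 239.6488
Value of long forward = (F − K)·e^(−rT) = (239.6488 − 239.78) · e^(−0.0987·18/12)
= -0.1312 × 0.862388 = -0.11

-CHF 0.11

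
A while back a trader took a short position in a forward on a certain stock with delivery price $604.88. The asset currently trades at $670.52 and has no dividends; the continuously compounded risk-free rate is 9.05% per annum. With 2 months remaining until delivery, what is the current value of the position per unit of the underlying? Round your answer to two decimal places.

Current fair forward for the remaining 2 months: F = S·e^(r·T), r = 0.0905
F = 670.52 · e^(0.0905 × 2/12) = 670.52 × 1.015198 = 680.7106
Value of long forward = (F − K)·e^(−rT) = (680.7106 − 604.88) · e^(−0.0905·2/12)
= 75.8306 × 0.985030 = 74.70
Short position value = −(long value) = -$74.70

-$74.70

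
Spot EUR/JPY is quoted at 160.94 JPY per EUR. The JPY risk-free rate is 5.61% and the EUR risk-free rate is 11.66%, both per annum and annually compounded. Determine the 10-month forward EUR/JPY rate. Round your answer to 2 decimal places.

By covered interest parity, F = S · (1+r_JPY)^T / (1+r_EUR)^T
= 160.94 × 1.046536 / 1.096263 = 160.94 × 0.954640
F = 153.64 JPY per EUR

153.64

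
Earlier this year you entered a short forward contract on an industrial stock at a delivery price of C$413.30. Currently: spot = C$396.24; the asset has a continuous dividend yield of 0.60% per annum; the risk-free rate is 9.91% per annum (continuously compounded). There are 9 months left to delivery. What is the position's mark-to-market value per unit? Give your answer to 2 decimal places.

-C$10.77

Current fair forward for the remaining 9 months: F = S·e^((r − q)·T), (r − q) = 0.0991 − 0.0060 = 0.0931
F = 396.24 · e^(0.0931 × 9/12) = 396.24 × 1.072321 = 424.8965
Value of long forward = (F − K)·e^(−rT) = (424.8965 − 413.30) · e^(−0.0991·9/12)
= 11.5965 × 0.928370 = 10.77
Short position value = −(long value) = -C$10.77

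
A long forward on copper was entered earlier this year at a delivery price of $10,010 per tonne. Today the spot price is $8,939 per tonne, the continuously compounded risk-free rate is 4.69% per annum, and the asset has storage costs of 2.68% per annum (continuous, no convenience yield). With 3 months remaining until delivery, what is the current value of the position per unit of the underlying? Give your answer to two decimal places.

Current fair forward for the remaining 3 months: F = S·e^((r + u)·T), (r + u) = 0.0469 + 0.0268 = 0.0737
F = 8939 · e^(0.0737 × 3/12) = 8939 × 1.01859579 = 9105.2278
Value of long forward = (F − K)·e^(−rT) = (9105.2278 − 10010) · e^(−0.0469·3/12)
= -904.7722 × 0.98834347 = -894.23

-$894.23 per tonne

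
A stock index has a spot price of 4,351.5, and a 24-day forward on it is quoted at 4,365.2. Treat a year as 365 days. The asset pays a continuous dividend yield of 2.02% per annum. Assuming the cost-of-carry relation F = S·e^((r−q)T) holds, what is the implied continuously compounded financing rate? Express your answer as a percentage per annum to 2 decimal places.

From F = S·e^((r−q)T): (r − q) = ln(F/S)/T
ln(4365.2/4351.5) = ln(1.003148) = 0.003143
(r − q) = 0.003143 / (24/365) = 0.047800
r = ln(F/S)/T + q = 0.047800 + 0.0202 = 0.068000
r = 6.80%

6.80%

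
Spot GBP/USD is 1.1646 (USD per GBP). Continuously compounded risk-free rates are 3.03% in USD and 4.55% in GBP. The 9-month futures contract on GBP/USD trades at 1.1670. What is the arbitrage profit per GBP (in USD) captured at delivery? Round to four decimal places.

Fair futures: F* = S·e^(carry·T), with carry = (r_USD − r_GBP) = 0.0303 − 0.0455 = -0.0152
F* = 1.1646 · e^(-0.0152 × 9/12) = 1.1646 · e^-0.011400 = 1.1646 × 0.988665 = 1.1514
Market 1.1670 > fair 1.1514: forward overpriced → cash-and-carry (buy spot, short the forward).
At maturity, profit = |F_mkt − F*| = |1.1670 − 1.1514| = 0.0156 per GBP (in USD)

0.0156 per GBP (in USD)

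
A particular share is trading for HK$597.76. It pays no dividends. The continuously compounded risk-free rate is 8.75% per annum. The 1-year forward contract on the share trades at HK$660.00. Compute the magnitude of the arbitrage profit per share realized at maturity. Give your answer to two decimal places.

Fair forward: F* = S·e^(carry·T), with carry = r = 0.0875
F* = 597.76 · e^(0.0875 × 12/12) = 597.76 · e^0.087500 = 597.76 × 1.091442 = HK$652.4204
Market HK$660.00 > fair HK$652.4204: forward overpriced → cash-and-carry (buy spot, short the forward).
At maturity, profit = |F_mkt − F*| = |660.00 − 652.4204| = HK$7.58 per share

HK$7.58 per share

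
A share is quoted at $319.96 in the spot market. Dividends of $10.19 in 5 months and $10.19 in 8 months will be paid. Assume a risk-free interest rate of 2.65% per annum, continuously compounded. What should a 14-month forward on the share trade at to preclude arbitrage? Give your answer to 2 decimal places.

$309.29

PV(dividends) I = 10.19·e^(−0.0265·5/12) + 10.19·e^(−0.0265·8/12)
I = 10.0781 + 10.0116 = 20.0897
F = (S − I)·e^(rT) = (319.96 − 20.0897) · e^(0.0265·14/12)
= 299.8703 · e^0.030917 = 299.8703 × 1.031400 = $309.29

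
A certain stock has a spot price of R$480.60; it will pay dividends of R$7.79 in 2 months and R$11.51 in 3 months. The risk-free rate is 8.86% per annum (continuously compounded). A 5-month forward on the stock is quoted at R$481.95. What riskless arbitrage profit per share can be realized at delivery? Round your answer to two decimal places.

R$2.92 per share

PV(dividends) I = 7.79·e^(−0.0886·2/12) + 11.51·e^(−0.0886·3/12) = 18.9337
Fair forward F* = (S − I)·e^(rT) = (480.60 − 18.9337)·e^0.036917 = 461.6663 × 1.037607 = 479.0282
Market R$481.95 > fair 479.0282: forward overpriced → cash-and-carry (borrow at r, buy the stock and collect the dividends, short the forward).
Profit at T = |F_mkt − F*| = |481.95 − 479.0282| = R$2.92 per share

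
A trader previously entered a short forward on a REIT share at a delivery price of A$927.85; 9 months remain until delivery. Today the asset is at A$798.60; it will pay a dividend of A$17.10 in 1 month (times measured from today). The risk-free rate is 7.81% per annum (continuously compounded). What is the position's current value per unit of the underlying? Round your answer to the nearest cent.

PV(remaining dividends) I = 17.10·e^(−0.0781·1/12) = 16.9891
Current forward F = (S − I)·e^(rT) = (798.60 − 16.9891)·e^(0.0781·9/12) = 781.6109 × 1.060325 = 828.7616
Value (long) = (F − K)·e^(−rT) = (828.7616 − 927.85) × 0.943108 = -93.4511
Short position value = −(long value) = A$93.45

A$93.45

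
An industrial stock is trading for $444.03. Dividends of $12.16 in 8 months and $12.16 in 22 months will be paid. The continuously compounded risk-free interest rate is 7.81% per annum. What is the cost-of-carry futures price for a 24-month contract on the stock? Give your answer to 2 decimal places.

$493.28

PV(dividends) I = 12.16·e^(−0.0781·8/12) + 12.16·e^(−0.0781·22/12)
I = 11.5431 + 10.5378 = 22.0809
F = (S − I)·e^(rT) = (444.03 − 22.0809) · e^(0.0781·24/12)
= 421.9491 · e^0.156200 = 421.9491 × 1.169060 = $493.28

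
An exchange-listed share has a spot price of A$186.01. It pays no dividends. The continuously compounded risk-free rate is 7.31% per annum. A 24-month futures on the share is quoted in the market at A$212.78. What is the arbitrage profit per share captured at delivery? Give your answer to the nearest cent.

A$2.51 per share

Fair futures: F* = S·e^(carry·T), with carry = r = 0.0731
F* = 186.01 · e^(0.0731 × 24/12) = 186.01 · e^0.146200 = 186.01 × 1.157428 = A$215.2932
Market A$212.78 < fair A$215.2932: forward underpriced → reverse cash-and-carry (short spot, go long the forward).
At maturity, profit = |F_mkt − F*| = |212.78 − 215.2932| = A$2.51 per share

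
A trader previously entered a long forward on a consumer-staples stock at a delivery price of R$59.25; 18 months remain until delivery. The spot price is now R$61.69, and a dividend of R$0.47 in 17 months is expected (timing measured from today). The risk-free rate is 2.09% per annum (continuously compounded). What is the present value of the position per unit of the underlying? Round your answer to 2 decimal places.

R$3.81

PV(remaining dividends) I = 0.47·e^(−0.0209·17/12) = 0.4563
Current forward F = (S − I)·e^(rT) = (61.69 − 0.4563)·e^(0.0209·18/12) = 61.2337 × 1.031847 = 63.1838
Value (long) = (F − K)·e^(−rT) = (63.1838 − 59.25) × 0.969136 = 3.8124
Value = R$3.81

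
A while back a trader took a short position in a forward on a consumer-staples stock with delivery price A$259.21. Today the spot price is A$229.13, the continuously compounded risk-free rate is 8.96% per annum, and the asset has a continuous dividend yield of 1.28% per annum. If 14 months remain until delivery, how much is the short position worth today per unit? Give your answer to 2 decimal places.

A$7.75

Current fair forward for the remaining 14 months: F = S·e^((r − q)·T), (r − q) = 0.0896 − 0.0128 = 0.0768
F = 229.13 · e^(0.0768 × 14/12) = 229.13 × 1.093737 = 250.6080
Value of long forward = (F − K)·e^(−rT) = (250.6080 − 259.21) · e^(−0.0896·14/12)
= -8.6020 × 0.900745 = -7.75
Short position value = −(long value) = A$7.75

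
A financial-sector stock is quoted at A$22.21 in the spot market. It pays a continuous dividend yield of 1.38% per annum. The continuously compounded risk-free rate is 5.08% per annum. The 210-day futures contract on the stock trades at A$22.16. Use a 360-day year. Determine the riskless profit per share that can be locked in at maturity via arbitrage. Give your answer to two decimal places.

A$0.53 per share

Fair futures: F* = S·e^(carry·T), with carry = (r − q) = 0.0508 − 0.0138 = 0.0370
F* = 22.21 · e^(0.0370 × 210/360) = 22.21 · e^0.021583 = 22.21 × 1.021818 = A$22.6946
Market A$22.16 < fair A$22.6946: forward underpriced → reverse cash-and-carry (short spot, go long the forward).
At maturity, profit = |F_mkt − F*| = |22.16 − 22.6946| = A$0.53 per share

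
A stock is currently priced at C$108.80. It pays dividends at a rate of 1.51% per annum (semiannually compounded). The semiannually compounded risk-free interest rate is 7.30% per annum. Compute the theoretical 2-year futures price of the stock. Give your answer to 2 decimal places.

C$121.85

F = S · (1+r/2)^(2T) / (1+q/2)^(2T)
= 108.80 × 1.154190 / 1.030544 = 108.80 × 1.119981
F = C$121.85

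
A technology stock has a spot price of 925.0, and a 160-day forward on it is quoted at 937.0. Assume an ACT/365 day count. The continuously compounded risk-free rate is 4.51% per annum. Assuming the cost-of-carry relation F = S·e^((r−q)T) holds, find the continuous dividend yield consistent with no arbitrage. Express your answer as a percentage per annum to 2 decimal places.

From F = S·e^((r−q)T): (r − q) = ln(F/S)/T
ln(937.0/925.0) = ln(1.012973) = 0.012890
(r − q) = 0.012890 / (160/365) = 0.029405
q = r − ln(F/S)/T = 0.0451 − 0.029405 = 0.015695
q = 1.57%

1.57%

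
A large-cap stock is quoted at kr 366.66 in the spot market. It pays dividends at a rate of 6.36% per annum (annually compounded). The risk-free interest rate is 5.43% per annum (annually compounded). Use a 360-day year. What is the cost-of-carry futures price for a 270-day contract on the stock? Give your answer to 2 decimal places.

kr 364.25

F = S · (1+r)^T / (1+q)^T
= 366.66 × 1.040455 / 1.047330 = 366.66 × 0.993436
F = kr 364.25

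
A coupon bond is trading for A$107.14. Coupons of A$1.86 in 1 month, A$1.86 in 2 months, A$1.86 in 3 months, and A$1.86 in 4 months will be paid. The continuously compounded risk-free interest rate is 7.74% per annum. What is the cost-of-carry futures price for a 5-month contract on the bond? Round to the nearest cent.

PV(coupons) I = 1.86·e^(−0.0774·1/12) + 1.86·e^(−0.0774·2/12) + 1.86·e^(−0.0774·3/12) + 1.86·e^(−0.0774·4/12)
I = 1.8480 + 1.8362 + 1.8244 + 1.8126 = 7.3212
F = (S − I)·e^(rT) = (107.14 − 7.3212) · e^(0.0774·5/12)
= 99.8188 · e^0.032250 = 99.8188 × 1.032776 = A$103.09

A$103.09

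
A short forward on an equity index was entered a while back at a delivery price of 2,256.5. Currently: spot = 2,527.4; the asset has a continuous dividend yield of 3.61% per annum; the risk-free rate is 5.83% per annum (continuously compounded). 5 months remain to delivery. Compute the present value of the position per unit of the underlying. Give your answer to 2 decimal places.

-287.32

Current fair forward for the remaining 5 months: F = S·e^((r − q)·T), (r − q) = 0.0583 − 0.0361 = 0.0222
F = 2527.4 · e^(0.0222 × 5/12) = 2527.4 × 1.00929291 = 2550.8869
Value of long forward = (F − K)·e^(−rT) = (2550.8869 − 2256.5) · e^(−0.0583·5/12)
= 294.3869 × 0.97600100 = 287.32
Short position value = −(long value) = -287.32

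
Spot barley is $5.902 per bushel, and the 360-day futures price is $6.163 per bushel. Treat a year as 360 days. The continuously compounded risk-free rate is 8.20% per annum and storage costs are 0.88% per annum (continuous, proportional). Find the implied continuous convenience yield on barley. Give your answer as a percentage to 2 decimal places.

4.75%

F = S·e^((r+u−y)T) ⇒ (r+u−y) = ln(F/S)/T
ln(6.163/5.902) = 0.043272; /T ⇒ 0.043272
y = r + u − ln(F/S)/T = 0.0820 + 0.0088 − 0.043272 = 0.047528
y = 4.75%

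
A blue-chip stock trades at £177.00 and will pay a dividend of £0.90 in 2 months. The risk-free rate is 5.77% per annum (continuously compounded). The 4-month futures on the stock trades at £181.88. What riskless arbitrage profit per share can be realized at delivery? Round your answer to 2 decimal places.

PV(dividends) I = 0.90·e^(−0.0577·2/12) = 0.8914
Fair futures F* = (S − I)·e^(rT) = (177.00 − 0.8914)·e^0.019233 = 176.1086 × 1.019419 = 179.5285
Market £181.88 > fair 179.5285: forward overpriced → cash-and-carry (borrow at r, buy the stock and collect the dividends, short the forward).
Profit at T = |F_mkt − F*| = |181.88 − 179.5285| = £2.35 per share

£2.35 per share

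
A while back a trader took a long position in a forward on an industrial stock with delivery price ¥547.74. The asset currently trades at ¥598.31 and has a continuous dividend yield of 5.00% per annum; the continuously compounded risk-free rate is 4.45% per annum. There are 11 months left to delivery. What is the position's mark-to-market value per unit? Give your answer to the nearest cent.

Current fair forward for the remaining 11 months: F = S·e^((r − q)·T), (r − q) = 0.0445 − 0.0500 = -0.0055
F = 598.31 · e^(-0.0055 × 11/12) = 598.31 × 0.994971 = 595.3011
Value of long forward = (F − K)·e^(−rT) = (595.3011 − 547.74) · e^(−0.0445·11/12)
= 47.5611 × 0.960029 = 45.66

¥45.66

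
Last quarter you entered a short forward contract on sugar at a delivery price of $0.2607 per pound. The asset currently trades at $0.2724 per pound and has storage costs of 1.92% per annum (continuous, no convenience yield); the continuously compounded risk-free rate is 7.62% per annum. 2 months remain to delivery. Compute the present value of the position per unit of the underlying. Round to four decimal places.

-$0.0159 per pound

Current fair forward for the remaining 2 months: F = S·e^((r + u)·T), (r + u) = 0.0762 + 0.0192 = 0.0954
F = 0.2724 · e^(0.0954 × 2/12) = 0.2724 × 1.016027 = 0.2768
Value of long forward = (F − K)·e^(−rT) = (0.2768 − 0.2607) · e^(−0.0762·2/12)
= 0.0161 × 0.987380 = 0.0159
Short position value = −(long value) = -$0.0159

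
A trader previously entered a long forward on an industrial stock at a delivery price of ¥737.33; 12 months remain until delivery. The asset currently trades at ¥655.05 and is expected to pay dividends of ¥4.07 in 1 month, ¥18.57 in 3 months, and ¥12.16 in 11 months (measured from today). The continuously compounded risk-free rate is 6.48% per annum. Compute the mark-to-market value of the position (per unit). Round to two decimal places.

PV(remaining dividends) I = 4.07·e^(−0.0648·1/12) + 18.57·e^(−0.0648·3/12) + 12.16·e^(−0.0648·11/12) = 33.7784
Current forward F = (S − I)·e^(rT) = (655.05 − 33.7784)·e^(0.0648·12/12) = 621.2716 × 1.066946 = 662.8632
Value (long) = (F − K)·e^(−rT) = (662.8632 − 737.33) × 0.937255 = -69.7944
Value = -¥69.79

-¥69.79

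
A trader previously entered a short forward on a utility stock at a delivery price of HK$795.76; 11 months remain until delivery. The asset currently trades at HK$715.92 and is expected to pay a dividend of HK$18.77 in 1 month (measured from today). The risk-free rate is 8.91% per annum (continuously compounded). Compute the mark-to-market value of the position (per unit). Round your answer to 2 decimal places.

HK$36.06

PV(remaining dividends) I = 18.77·e^(−0.0891·1/12) = 18.6311
Current forward F = (S − I)·e^(rT) = (715.92 − 18.6311)·e^(0.0891·11/12) = 697.2889 × 1.085103 = 756.6303
Value (long) = (F − K)·e^(−rT) = (756.6303 − 795.76) × 0.921571 = -36.0608
Short position value = −(long value) = HK$36.06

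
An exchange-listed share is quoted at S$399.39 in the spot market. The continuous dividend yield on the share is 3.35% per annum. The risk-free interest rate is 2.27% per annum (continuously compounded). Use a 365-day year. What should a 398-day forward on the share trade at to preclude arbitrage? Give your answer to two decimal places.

F = S·e^((r − q)T) = 399.39 · e^((0.0227 − 0.0335) × 398/365)
= 399.39 · e^-0.011776 = 399.39 × 0.988293
F = S$394.71

S$394.71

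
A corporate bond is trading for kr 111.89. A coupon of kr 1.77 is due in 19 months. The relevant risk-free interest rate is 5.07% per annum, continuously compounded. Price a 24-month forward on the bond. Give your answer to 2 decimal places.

PV(coupons) I = 1.77·e^(−0.0507·19/12)
I = 1.6335
F = (S − I)·e^(rT) = (111.89 − 1.6335) · e^(0.0507·24/12)
= 110.2565 · e^0.101400 = 110.2565 × 1.106719 = kr 122.02

kr 122.02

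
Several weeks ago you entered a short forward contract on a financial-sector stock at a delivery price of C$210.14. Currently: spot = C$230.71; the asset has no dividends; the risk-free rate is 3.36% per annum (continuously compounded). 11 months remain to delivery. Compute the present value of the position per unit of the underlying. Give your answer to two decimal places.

-C$26.94

Current fair forward for the remaining 11 months: F = S·e^(r·T), r = 0.0336
F = 230.71 · e^(0.0336 × 11/12) = 230.71 × 1.031279 = 237.9264
Value of long forward = (F − K)·e^(−rT) = (237.9264 − 210.14) · e^(−0.0336·11/12)
= 27.7864 × 0.969669 = 26.94
Short position value = −(long value) = -C$26.94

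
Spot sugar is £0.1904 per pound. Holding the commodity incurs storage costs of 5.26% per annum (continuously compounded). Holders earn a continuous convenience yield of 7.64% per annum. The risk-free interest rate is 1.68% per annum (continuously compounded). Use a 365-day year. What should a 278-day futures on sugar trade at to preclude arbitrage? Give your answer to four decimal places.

£0.1894 per pound

Net carry = r + u − y = 0.0168 + 0.0526 − 0.0764 = -0.0070
F = S·e^((r+u−y)T) = 0.1904 · e^(-0.0070 × 278/365) = 0.1904 · e^-0.005332
= 0.1904 × 0.994682 = £0.1894 per pound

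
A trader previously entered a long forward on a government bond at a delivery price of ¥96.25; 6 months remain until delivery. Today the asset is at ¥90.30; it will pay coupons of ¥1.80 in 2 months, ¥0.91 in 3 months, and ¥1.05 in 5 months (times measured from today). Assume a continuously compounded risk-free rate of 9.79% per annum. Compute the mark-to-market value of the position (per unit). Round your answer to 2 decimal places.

-¥5.02

PV(remaining coupons) I = 1.80·e^(−0.0979·2/12) + 0.91·e^(−0.0979·3/12) + 1.05·e^(−0.0979·5/12) = 3.6669
Current forward F = (S − I)·e^(rT) = (90.30 − 3.6669)·e^(0.0979·6/12) = 86.6331 × 1.050168 = 90.9793
Value (long) = (F − K)·e^(−rT) = (90.9793 − 96.25) × 0.952229 = -5.0189
Value = -¥5.02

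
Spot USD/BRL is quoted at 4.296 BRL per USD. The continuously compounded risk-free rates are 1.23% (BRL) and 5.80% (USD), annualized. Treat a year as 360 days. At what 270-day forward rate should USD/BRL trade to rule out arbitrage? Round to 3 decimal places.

F = S·e^((r_BRL − r_USD)T) = 4.296 · e^((0.0123 − 0.0580) × 270/360)
= 4.296 · e^-0.034275 = 4.296 × 0.966306
F = 4.151 BRL per USD

4.151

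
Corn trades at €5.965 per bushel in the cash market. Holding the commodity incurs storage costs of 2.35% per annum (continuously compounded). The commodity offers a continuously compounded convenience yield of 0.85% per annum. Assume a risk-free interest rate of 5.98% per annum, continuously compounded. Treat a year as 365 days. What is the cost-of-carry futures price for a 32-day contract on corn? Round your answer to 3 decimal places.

Net carry = r + u − y = 0.0598 + 0.0235 − 0.0085 = 0.0748
F = S·e^((r+u−y)T) = 5.965 · e^(0.0748 × 32/365) = 5.965 · e^0.006558
= 5.965 × 1.006580 = €6.004 per bushel

€6.004 per bushel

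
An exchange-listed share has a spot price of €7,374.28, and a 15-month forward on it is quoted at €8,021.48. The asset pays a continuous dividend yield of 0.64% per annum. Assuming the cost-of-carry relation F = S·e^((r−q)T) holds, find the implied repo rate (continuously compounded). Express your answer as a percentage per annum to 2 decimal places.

7.37%

From F = S·e^((r−q)T): (r − q) = ln(F/S)/T
ln(8021.48/7374.28) = ln(1.087765) = 0.084125
(r − q) = 0.084125 / (15/12) = 0.067300
r = ln(F/S)/T + q = 0.067300 + 0.0064 = 0.073700
r = 7.37%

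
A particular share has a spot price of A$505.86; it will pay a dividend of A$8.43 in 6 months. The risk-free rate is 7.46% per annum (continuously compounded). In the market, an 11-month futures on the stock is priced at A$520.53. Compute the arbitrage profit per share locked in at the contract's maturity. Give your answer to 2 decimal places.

PV(dividends) I = 8.43·e^(−0.0746·6/12) = 8.1214
Fair futures F* = (S − I)·e^(rT) = (505.86 − 8.1214)·e^0.068383 = 497.7386 × 1.070775 = 532.9660
Market A$520.53 < fair 532.9660: forward underpriced → reverse cash-and-carry (short the stock, invest proceeds at r, pay the dividends, go long the forward).
Profit at T = |F_mkt − F*| = |520.53 − 532.9660| = A$12.44 per share

A$12.44 per share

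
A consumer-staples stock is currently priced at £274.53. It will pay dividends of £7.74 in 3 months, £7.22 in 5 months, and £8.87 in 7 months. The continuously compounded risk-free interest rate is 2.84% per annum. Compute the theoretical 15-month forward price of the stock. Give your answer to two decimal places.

PV(dividends) I = 7.74·e^(−0.0284·3/12) + 7.22·e^(−0.0284·5/12) + 8.87·e^(−0.0284·7/12)
I = 7.6852 + 7.1351 + 8.7243 = 23.5446
F = (S − I)·e^(rT) = (274.53 − 23.5446) · e^(0.0284·15/12)
= 250.9854 · e^0.035500 = 250.9854 × 1.036138 = £260.06

£260.06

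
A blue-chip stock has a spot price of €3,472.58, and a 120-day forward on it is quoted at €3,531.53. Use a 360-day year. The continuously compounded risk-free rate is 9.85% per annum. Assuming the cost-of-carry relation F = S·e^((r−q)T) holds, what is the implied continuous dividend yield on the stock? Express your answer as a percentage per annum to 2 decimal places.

From F = S·e^((r−q)T): (r − q) = ln(F/S)/T
ln(3531.53/3472.58) = ln(1.016976) = 0.016834
(r − q) = 0.016834 / (120/360) = 0.050502
q = r − ln(F/S)/T = 0.0985 − 0.050502 = 0.047998
q = 4.80%

4.80%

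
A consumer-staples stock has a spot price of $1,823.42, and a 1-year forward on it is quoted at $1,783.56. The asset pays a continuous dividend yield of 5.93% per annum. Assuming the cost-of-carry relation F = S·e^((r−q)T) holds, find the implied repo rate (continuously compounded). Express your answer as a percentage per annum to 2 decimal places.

From F = S·e^((r−q)T): (r − q) = ln(F/S)/T
ln(1783.56/1823.42) = ln(0.978140) = -0.022102
(r − q) = -0.022102 / (1) = -0.022102
r = ln(F/S)/T + q = -0.022102 + 0.0593 = 0.037198
r = 3.72%

3.72%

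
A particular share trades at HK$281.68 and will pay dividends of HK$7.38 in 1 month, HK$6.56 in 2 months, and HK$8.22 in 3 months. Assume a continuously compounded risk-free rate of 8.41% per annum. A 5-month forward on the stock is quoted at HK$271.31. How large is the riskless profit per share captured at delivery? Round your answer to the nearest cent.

PV(dividends) I = 7.38·e^(−0.0841·1/12) + 6.56·e^(−0.0841·2/12) + 8.22·e^(−0.0841·3/12) = 21.8461
Fair forward F* = (S − I)·e^(rT) = (281.68 − 21.8461)·e^0.035042 = 259.8339 × 1.035663 = 269.1004
Market HK$271.31 > fair 269.1004: forward overpriced → cash-and-carry (borrow at r, buy the stock and collect the dividends, short the forward).
Profit at T = |F_mkt − F*| = |271.31 − 269.1004| = HK$2.21 per share

HK$2.21 per share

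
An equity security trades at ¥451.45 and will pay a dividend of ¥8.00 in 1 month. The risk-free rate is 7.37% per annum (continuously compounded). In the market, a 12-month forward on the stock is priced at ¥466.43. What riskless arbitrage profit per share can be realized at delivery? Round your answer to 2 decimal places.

¥10.99 per share

PV(dividends) I = 8.00·e^(−0.0737·1/12) = 7.9510
Fair forward F* = (S − I)·e^(rT) = (451.45 − 7.9510)·e^0.073700 = 443.4990 × 1.076484 = 477.4196
Market ¥466.43 < fair 477.4196: forward underpriced → reverse cash-and-carry (short the stock, invest proceeds at r, pay the dividends, go long the forward).
Profit at T = |F_mkt − F*| = |466.43 − 477.4196| = ¥10.99 per share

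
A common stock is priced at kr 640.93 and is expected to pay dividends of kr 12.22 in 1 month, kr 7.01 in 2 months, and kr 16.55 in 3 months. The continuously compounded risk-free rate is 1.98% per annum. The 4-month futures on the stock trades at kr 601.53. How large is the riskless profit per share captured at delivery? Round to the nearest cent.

PV(dividends) I = 12.22·e^(−0.0198·1/12) + 7.01·e^(−0.0198·2/12) + 16.55·e^(−0.0198·3/12) = 35.6550
Fair futures F* = (S − I)·e^(rT) = (640.93 − 35.6550)·e^0.006600 = 605.2750 × 1.006622 = 609.2831
Market kr 601.53 < fair 609.2831: forward underpriced → reverse cash-and-carry (short the stock, invest proceeds at r, pay the dividends, go long the forward).
Profit at T = |F_mkt − F*| = |601.53 − 609.2831| = kr 7.75 per share

kr 7.75 per share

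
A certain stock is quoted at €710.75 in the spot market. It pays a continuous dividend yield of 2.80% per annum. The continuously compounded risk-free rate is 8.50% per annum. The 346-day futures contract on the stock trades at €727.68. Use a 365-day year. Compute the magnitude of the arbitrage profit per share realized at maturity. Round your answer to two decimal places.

€22.53 per share

Fair futures: F* = S·e^(carry·T), with carry = (r − q) = 0.0850 − 0.0280 = 0.0570
F* = 710.75 · e^(0.0570 × 346/365) = 710.75 · e^0.054033 = 710.75 × 1.055519 = €750.2101
Market €727.68 < fair €750.2101: forward underpriced → reverse cash-and-carry (short spot, go long the forward).
At maturity, profit = |F_mkt − F*| = |727.68 − 750.2101| = €22.53 per share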